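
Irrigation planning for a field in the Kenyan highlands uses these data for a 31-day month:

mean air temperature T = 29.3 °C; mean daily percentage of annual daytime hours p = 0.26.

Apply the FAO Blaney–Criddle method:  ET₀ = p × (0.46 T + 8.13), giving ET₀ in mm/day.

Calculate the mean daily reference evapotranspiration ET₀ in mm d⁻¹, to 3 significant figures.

ET₀ = 0.26 × (0.46 × 29.3 + 8.13) = 0.26 × 21.608 = 5.6181 mm/d

5.62 mm d⁻¹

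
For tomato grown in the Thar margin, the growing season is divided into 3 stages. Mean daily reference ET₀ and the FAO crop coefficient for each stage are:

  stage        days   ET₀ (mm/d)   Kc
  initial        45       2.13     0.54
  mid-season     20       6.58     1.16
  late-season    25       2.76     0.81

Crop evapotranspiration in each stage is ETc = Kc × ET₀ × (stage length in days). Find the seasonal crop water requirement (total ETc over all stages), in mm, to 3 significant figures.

initial: 0.54 × 2.13 × 45 = 51.76 mm
mid-season: 1.16 × 6.58 × 20 = 152.66 mm
late-season: 0.81 × 2.76 × 25 = 55.89 mm
Seasonal total = 260.31 mm

260 mm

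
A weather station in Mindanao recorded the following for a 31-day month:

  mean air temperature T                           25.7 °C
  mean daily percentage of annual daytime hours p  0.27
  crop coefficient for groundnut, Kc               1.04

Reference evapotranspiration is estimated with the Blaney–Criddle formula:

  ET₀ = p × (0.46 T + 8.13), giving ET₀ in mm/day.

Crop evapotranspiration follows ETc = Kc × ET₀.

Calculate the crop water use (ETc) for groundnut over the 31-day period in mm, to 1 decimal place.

173.7 mm

ET₀ = 0.27 × (0.46 × 25.7 + 8.13) = 0.27 × 19.952 = 5.3870 mm/d
ETc = Kc × ET₀ = 1.04 × 5.3870 = 5.6025 mm/d
Over 31 days: 5.6025 × 31 = 173.678 mm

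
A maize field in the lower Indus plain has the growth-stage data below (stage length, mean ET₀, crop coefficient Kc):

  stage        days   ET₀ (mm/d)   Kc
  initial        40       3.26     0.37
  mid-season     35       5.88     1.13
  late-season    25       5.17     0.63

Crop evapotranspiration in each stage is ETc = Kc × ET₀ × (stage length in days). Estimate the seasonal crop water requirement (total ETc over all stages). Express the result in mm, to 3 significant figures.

initial: 0.37 × 3.26 × 40 = 48.25 mm
mid-season: 1.13 × 5.88 × 35 = 232.55 mm
late-season: 0.63 × 5.17 × 25 = 81.43 mm
Seasonal total = 362.23 mm

362 mm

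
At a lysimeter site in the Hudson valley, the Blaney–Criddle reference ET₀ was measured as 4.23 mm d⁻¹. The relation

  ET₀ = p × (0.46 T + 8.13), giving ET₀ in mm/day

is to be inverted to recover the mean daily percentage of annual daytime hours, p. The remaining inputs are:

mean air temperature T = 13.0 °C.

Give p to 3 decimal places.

0.300

p = ET₀ / (0.46 T + 8.13) = 4.23 / (0.46 × 13.0 + 8.13) = 4.23 / 14.110 = 0.2998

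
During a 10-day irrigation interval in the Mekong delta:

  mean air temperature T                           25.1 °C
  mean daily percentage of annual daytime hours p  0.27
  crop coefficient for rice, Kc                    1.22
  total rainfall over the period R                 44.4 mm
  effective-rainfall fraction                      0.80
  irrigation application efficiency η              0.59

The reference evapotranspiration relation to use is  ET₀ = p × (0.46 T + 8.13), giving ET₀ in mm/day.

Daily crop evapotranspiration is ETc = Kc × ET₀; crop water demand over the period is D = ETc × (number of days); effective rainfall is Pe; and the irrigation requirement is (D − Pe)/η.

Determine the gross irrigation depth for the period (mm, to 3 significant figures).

ET₀ = 0.27 × (0.46 × 25.1 + 8.13) = 0.27 × 19.676 = 5.3125 mm/d
ETc = Kc × ET₀ = 1.22 × 5.3125 = 6.4813 mm/d
Crop demand D = ETc × 10 d = 6.4813 × 10 = 64.813 mm
Pe = 0.80 × 44.4 = 35.520 mm
D − Pe = 64.813 − 35.520 = 29.293 mm
Gross irrigation = 29.293 / 0.59 = 49.649 mm

49.6 mm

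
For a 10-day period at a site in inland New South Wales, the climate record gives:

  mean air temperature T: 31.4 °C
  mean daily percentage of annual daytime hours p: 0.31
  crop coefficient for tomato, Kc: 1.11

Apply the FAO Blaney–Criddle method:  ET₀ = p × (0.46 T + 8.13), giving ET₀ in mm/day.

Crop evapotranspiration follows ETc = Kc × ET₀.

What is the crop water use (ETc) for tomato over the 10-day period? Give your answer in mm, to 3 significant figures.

ET₀ = 0.31 × (0.46 × 31.4 + 8.13) = 0.31 × 22.574 = 6.9979 mm/d
ETc = Kc × ET₀ = 1.11 × 6.9979 = 7.7677 mm/d
Over 10 days: 7.7677 × 10 = 77.677 mm

77.7 mm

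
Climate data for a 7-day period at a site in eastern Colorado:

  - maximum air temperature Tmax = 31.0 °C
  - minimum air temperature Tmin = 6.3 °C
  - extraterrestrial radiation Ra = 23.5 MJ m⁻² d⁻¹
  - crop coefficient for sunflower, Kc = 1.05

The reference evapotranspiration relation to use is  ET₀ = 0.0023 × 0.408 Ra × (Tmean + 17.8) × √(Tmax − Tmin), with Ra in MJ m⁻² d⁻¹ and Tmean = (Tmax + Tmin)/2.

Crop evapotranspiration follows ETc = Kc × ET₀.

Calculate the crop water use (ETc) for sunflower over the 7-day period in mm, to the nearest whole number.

29 mm

Tmean = (31.0 + 6.3)/2 = 18.65 °C
0.408 Ra = 0.408 × 23.5 = 9.5880 mm/d equivalent
ET₀ = 0.0023 × 9.5880 × (18.65 + 17.8) × √24.7 = 0.0023 × 9.5880 × 36.45 × 4.9699 = 3.9949 mm/d
ETc = Kc × ET₀ = 1.05 × 3.9949 = 4.1946 mm/d
Over 7 days: 4.1946 × 7 = 29.362 mm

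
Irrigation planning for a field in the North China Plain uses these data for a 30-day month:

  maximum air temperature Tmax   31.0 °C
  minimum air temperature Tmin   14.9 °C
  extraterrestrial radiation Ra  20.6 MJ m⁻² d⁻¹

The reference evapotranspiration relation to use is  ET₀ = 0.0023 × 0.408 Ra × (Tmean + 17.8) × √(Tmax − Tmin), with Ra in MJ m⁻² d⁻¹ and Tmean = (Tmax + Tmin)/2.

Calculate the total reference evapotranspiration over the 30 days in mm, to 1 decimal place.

Tmean = (31.0 + 14.9)/2 = 22.95 °C
0.408 Ra = 0.408 × 20.6 = 8.4048 mm/d equivalent
ET₀ = 0.0023 × 8.4048 × (22.95 + 17.8) × √16.1 = 0.0023 × 8.4048 × 40.75 × 4.0125 = 3.1608 mm/d
Over 30 days: 3.1608 × 30 = 94.824 mm

94.8 mm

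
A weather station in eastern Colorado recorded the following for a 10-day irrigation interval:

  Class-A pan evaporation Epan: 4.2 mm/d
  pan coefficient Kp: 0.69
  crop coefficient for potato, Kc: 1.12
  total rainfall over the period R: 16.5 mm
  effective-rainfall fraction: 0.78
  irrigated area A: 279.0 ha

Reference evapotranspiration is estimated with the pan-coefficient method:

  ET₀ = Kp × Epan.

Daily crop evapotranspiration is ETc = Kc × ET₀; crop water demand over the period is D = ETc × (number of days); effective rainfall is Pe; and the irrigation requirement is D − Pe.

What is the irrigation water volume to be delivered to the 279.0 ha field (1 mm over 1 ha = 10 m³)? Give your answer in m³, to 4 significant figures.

54650 m³

ET₀ = 0.69 × 4.2 = 2.8980 mm/d
ETc = Kc × ET₀ = 1.12 × 2.8980 = 3.2458 mm/d
Crop demand D = ETc × 10 d = 3.2458 × 10 = 32.458 mm
Pe = 0.78 × 16.5 = 12.870 mm
D − Pe = 32.458 − 12.870 = 19.588 mm
Volume = 19.588 mm × 279.0 ha × 10 = 54650.5 m³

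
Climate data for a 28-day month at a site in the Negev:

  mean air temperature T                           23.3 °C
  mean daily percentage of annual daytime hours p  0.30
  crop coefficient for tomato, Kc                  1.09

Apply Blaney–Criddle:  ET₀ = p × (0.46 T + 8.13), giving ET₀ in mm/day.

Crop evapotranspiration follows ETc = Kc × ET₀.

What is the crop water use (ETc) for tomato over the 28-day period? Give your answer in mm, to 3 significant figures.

ET₀ = 0.30 × (0.46 × 23.3 + 8.13) = 0.30 × 18.848 = 5.6544 mm/d
ETc = Kc × ET₀ = 1.09 × 5.6544 = 6.1633 mm/d
Over 28 days: 6.1633 × 28 = 172.572 mm

173 mm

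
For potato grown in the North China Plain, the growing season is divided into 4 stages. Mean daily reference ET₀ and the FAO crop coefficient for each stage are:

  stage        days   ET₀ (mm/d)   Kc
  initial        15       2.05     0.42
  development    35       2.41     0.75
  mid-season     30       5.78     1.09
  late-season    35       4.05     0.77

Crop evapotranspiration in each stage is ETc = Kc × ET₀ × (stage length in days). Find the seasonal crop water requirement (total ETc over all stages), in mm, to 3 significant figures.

374 mm

initial: 0.42 × 2.05 × 15 = 12.92 mm
development: 0.75 × 2.41 × 35 = 63.26 mm
mid-season: 1.09 × 5.78 × 30 = 189.01 mm
late-season: 0.77 × 4.05 × 35 = 109.15 mm
Seasonal total = 374.34 mm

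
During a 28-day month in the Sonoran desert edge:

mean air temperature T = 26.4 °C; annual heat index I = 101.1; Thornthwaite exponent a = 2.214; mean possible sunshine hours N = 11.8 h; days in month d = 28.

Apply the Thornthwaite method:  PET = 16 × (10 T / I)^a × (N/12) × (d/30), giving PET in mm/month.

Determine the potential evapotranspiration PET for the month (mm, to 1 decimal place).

10T/I = 10 × 26.4 / 101.1 = 2.6113
(10T/I)^a = 2.6113^2.214 = 8.3738
Uncorrected PET = 16 × 8.3738 = 133.981 mm
Correction = (N/12)(d/30) = (11.8/12)(28/30) = 0.9178
PET = 133.981 × 0.9178 = 122.968 mm/month

123.0 mm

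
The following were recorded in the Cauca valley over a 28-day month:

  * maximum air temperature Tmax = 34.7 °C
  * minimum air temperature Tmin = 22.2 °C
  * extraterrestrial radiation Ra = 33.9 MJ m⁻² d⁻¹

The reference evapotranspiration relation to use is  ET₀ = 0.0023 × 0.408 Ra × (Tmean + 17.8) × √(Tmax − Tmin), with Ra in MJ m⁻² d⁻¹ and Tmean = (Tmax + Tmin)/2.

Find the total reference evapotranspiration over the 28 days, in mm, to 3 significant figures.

146 mm

Tmean = (34.7 + 22.2)/2 = 28.45 °C
0.408 Ra = 0.408 × 33.9 = 13.8312 mm/d equivalent
ET₀ = 0.0023 × 13.8312 × (28.45 + 17.8) × √12.5 = 0.0023 × 13.8312 × 46.25 × 3.5355 = 5.2018 mm/d
Over 28 days: 5.2018 × 28 = 145.650 mm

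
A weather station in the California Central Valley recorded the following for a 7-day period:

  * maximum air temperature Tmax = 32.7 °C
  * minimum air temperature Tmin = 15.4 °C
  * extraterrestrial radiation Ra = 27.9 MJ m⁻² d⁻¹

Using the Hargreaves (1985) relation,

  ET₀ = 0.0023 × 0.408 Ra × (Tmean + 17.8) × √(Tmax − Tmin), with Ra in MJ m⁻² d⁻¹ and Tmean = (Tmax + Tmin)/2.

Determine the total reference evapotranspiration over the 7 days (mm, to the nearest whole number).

32 mm

Tmean = (32.7 + 15.4)/2 = 24.05 °C
0.408 Ra = 0.408 × 27.9 = 11.3832 mm/d equivalent
ET₀ = 0.0023 × 11.3832 × (24.05 + 17.8) × √17.3 = 0.0023 × 11.3832 × 41.85 × 4.1593 = 4.5573 mm/d
Over 7 days: 4.5573 × 7 = 31.901 mm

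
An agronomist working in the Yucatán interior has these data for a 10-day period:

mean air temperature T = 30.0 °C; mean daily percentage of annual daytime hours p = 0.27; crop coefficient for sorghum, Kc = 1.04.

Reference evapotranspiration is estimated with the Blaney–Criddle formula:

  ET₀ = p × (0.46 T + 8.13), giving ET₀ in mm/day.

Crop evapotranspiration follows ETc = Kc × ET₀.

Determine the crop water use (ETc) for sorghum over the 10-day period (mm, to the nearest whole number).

62 mm

ET₀ = 0.27 × (0.46 × 30.0 + 8.13) = 0.27 × 21.930 = 5.9211 mm/d
ETc = Kc × ET₀ = 1.04 × 5.9211 = 6.1579 mm/d
Over 10 days: 6.1579 × 10 = 61.579 mm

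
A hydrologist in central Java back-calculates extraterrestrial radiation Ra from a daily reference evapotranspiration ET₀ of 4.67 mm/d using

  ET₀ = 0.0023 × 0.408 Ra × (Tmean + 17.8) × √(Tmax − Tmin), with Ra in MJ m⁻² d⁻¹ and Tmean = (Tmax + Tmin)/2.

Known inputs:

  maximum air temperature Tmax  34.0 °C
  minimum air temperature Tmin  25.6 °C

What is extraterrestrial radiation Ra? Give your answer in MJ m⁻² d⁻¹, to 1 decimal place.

Tmean = (34.0+25.6)/2 = 29.80 °C; ΔT = 8.4
Ra = ET₀ / [0.0023 × 0.408 × (Tmean+17.8) × √ΔT]
   = 4.67 / (0.0023 × 0.408 × 47.60 × 2.8983) = 36.073 MJ m⁻² d⁻¹

36.1 MJ m⁻² d⁻¹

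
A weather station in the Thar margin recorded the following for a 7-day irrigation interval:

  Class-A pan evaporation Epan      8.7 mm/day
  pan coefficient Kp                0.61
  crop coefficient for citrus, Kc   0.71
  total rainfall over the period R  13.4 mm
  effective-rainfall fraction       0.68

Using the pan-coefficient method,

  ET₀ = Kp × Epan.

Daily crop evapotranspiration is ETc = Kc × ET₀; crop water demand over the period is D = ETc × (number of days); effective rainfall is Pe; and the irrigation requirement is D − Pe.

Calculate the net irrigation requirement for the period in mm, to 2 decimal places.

17.26 mm

ET₀ = 0.61 × 8.7 = 5.3070 mm/d
ETc = Kc × ET₀ = 0.71 × 5.3070 = 3.7680 mm/d
Crop demand D = ETc × 7 d = 3.7680 × 7 = 26.376 mm
Pe = 0.68 × 13.4 = 9.112 mm
D − Pe = 26.376 − 9.112 = 17.264 mm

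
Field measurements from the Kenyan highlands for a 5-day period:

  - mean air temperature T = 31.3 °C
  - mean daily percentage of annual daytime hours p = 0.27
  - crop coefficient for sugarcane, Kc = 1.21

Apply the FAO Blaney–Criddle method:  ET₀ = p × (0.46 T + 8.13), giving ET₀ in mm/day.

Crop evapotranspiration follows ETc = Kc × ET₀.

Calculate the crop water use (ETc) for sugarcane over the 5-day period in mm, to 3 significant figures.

36.8 mm

ET₀ = 0.27 × (0.46 × 31.3 + 8.13) = 0.27 × 22.528 = 6.0826 mm/d
ETc = Kc × ET₀ = 1.21 × 6.0826 = 7.3599 mm/d
Over 5 days: 7.3599 × 5 = 36.800 mm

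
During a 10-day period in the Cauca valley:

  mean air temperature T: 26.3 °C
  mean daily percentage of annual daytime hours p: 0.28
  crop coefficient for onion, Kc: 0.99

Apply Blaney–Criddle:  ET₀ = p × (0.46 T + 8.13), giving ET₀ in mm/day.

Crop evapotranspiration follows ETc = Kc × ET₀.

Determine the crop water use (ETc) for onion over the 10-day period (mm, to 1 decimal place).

56.1 mm

ET₀ = 0.28 × (0.46 × 26.3 + 8.13) = 0.28 × 20.228 = 5.6638 mm/d
ETc = Kc × ET₀ = 0.99 × 5.6638 = 5.6072 mm/d
Over 10 days: 5.6072 × 10 = 56.072 mm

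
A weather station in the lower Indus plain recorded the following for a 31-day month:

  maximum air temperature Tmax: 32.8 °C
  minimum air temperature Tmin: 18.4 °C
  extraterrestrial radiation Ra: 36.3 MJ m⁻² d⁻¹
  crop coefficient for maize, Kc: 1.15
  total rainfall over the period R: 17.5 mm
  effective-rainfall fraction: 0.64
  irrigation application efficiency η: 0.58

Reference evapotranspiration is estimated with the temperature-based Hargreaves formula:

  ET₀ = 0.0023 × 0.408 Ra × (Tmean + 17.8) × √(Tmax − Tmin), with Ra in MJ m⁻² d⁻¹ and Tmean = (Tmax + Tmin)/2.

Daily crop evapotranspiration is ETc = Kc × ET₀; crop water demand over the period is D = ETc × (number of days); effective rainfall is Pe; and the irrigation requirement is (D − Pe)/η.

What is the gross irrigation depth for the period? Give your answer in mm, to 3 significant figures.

Tmean = (32.8 + 18.4)/2 = 25.60 °C
0.408 Ra = 0.408 × 36.3 = 14.8104 mm/d equivalent
ET₀ = 0.0023 × 14.8104 × (25.60 + 17.8) × √14.4 = 0.0023 × 14.8104 × 43.40 × 3.7947 = 5.6100 mm/d
ETc = Kc × ET₀ = 1.15 × 5.6100 = 6.4515 mm/d
Crop demand D = ETc × 31 d = 6.4515 × 31 = 199.997 mm
Pe = 0.64 × 17.5 = 11.200 mm
D − Pe = 199.997 − 11.200 = 188.797 mm
Gross irrigation = 188.797 / 0.58 = 325.512 mm

326 mm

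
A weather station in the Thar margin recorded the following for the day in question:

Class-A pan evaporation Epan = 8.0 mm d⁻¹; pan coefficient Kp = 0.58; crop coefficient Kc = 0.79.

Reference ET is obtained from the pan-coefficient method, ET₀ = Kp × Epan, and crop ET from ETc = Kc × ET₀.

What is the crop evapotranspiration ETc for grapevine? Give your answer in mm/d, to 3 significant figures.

3.67 mm/d

ET₀ = 0.58 × 8.0 = 4.6400 mm/d
ETc = Kc × ET₀ = 0.79 × 4.6400 = 3.6656 mm/d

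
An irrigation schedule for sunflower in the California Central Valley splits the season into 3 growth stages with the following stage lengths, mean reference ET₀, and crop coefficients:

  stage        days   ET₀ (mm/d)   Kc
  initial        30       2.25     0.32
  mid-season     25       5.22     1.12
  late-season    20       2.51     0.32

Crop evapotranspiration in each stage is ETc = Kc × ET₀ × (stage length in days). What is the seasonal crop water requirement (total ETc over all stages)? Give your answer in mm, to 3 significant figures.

initial: 0.32 × 2.25 × 30 = 21.60 mm
mid-season: 1.12 × 5.22 × 25 = 146.16 mm
late-season: 0.32 × 2.51 × 20 = 16.06 mm
Seasonal total = 183.82 mm

184 mm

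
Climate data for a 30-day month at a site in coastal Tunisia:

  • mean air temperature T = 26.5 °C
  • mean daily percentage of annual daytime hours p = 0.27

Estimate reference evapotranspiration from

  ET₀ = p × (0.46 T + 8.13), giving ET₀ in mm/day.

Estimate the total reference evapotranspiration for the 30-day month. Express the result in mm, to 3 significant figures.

165 mm

ET₀ = 0.27 × (0.46 × 26.5 + 8.13) = 0.27 × 20.320 = 5.4864 mm/d
Monthly total = 5.4864 × 30 = 164.592 mm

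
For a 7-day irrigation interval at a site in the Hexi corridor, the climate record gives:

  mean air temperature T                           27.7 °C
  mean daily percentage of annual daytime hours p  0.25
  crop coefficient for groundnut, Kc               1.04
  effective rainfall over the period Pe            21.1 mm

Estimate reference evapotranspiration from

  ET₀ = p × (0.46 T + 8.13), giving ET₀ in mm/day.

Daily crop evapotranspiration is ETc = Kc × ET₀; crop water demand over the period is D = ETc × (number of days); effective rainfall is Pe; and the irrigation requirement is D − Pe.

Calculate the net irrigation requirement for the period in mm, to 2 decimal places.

16.89 mm

ET₀ = 0.25 × (0.46 × 27.7 + 8.13) = 0.25 × 20.872 = 5.2180 mm/d
ETc = Kc × ET₀ = 1.04 × 5.2180 = 5.4267 mm/d
Crop demand D = ETc × 7 d = 5.4267 × 7 = 37.987 mm
D − Pe = 37.987 − 21.1 = 16.887 mm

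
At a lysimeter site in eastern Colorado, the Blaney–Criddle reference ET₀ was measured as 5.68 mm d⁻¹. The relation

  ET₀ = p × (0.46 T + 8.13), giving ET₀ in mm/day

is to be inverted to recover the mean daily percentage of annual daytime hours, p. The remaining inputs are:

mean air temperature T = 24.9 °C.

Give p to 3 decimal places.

p = ET₀ / (0.46 T + 8.13) = 5.68 / (0.46 × 24.9 + 8.13) = 5.68 / 19.584 = 0.2900

0.290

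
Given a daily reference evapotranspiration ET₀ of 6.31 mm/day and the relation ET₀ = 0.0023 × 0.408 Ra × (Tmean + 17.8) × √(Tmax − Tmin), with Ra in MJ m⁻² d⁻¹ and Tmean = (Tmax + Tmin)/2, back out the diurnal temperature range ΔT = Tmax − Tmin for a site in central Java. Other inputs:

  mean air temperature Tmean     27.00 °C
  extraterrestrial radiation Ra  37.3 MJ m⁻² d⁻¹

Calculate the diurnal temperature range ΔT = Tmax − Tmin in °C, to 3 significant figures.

16.2 °C

√ΔT = ET₀ / [0.0023 × 0.408 × Ra × (Tmean+17.8)] = 6.31 / (0.0023 × 15.2184 × 44.80) = 4.0240
ΔT = 4.0240² = 16.193 °C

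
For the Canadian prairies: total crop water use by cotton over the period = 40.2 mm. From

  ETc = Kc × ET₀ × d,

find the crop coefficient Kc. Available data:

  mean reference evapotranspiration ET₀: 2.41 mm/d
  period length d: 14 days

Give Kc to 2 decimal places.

ETc = Kc × ET₀ × d  ⇒  Kc = ETc / (ET₀ × d)
Kc = 40.2 / (2.41 × 14) = 40.2 / 33.74 = 1.1915

1.19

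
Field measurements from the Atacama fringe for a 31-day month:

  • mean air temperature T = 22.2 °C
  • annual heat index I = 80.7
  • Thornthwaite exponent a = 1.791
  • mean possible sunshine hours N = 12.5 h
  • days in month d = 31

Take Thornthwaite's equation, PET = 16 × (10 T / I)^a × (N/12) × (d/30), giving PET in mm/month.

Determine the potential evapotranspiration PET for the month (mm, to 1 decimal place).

105.5 mm

10T/I = 10 × 22.2 / 80.7 = 2.7509
(10T/I)^a = 2.7509^1.791 = 6.1249
Uncorrected PET = 16 × 6.1249 = 97.998 mm
Correction = (N/12)(d/30) = (12.5/12)(31/30) = 1.0764
PET = 97.998 × 1.0764 = 105.485 mm/month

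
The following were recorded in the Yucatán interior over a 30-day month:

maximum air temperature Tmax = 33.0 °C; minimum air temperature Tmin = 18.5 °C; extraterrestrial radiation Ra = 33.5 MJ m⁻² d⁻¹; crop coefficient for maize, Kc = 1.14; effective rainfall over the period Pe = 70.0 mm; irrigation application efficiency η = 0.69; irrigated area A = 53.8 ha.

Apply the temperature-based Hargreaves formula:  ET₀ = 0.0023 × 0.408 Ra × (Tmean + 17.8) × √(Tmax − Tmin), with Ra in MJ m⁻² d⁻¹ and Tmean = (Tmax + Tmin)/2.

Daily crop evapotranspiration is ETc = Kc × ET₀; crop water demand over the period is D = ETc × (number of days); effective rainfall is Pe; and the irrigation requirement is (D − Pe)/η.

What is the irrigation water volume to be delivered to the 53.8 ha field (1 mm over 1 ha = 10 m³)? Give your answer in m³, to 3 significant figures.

Tmean = (33.0 + 18.5)/2 = 25.75 °C
0.408 Ra = 0.408 × 33.5 = 13.6680 mm/d equivalent
ET₀ = 0.0023 × 13.6680 × (25.75 + 17.8) × √14.5 = 0.0023 × 13.6680 × 43.55 × 3.8079 = 5.2132 mm/d
ETc = Kc × ET₀ = 1.14 × 5.2132 = 5.9430 mm/d
Crop demand D = ETc × 30 d = 5.9430 × 30 = 178.290 mm
D − Pe = 178.290 − 70.0 = 108.290 mm
Gross irrigation = 108.290 / 0.69 = 156.942 mm
Volume = 156.942 mm × 53.8 ha × 10 = 84434.8 m³

84400 m³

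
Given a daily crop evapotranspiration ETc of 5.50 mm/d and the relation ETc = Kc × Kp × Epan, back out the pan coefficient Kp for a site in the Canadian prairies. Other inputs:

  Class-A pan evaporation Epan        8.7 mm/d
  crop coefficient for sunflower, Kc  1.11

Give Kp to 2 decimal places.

0.57

ETc = Kc × Kp × Epan  ⇒  Kp = ETc / (Kc × Epan)
Kp = 5.50 / (1.11 × 8.7) = 5.50 / 9.657 = 0.5695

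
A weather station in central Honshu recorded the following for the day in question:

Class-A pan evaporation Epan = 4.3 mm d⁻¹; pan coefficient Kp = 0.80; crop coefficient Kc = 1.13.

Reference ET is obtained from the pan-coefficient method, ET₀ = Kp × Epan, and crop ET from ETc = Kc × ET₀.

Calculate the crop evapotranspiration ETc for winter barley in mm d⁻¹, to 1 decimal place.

3.9 mm d⁻¹

ET₀ = 0.80 × 4.3 = 3.4400 mm/d
ETc = Kc × ET₀ = 1.13 × 3.4400 = 3.8872 mm/d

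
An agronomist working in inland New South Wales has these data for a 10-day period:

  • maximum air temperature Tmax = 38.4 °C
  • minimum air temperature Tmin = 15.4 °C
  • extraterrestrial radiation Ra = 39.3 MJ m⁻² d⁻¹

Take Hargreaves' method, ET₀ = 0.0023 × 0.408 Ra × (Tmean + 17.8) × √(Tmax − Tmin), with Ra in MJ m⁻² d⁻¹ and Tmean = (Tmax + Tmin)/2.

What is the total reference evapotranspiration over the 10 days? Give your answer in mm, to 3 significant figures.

79.1 mm

Tmean = (38.4 + 15.4)/2 = 26.90 °C
0.408 Ra = 0.408 × 39.3 = 16.0344 mm/d equivalent
ET₀ = 0.0023 × 16.0344 × (26.90 + 17.8) × √23.0 = 0.0023 × 16.0344 × 44.70 × 4.7958 = 7.9059 mm/d
Over 10 days: 7.9059 × 10 = 79.059 mm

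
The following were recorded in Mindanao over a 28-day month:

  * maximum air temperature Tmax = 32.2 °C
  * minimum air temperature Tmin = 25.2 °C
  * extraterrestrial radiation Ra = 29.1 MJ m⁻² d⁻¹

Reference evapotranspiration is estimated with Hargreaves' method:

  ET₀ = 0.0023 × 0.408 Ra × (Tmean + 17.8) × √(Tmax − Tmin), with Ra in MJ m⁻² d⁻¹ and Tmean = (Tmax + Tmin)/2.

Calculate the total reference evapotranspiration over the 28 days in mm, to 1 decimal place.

94.1 mm

Tmean = (32.2 + 25.2)/2 = 28.70 °C
0.408 Ra = 0.408 × 29.1 = 11.8728 mm/d equivalent
ET₀ = 0.0023 × 11.8728 × (28.70 + 17.8) × √7.0 = 0.0023 × 11.8728 × 46.50 × 2.6458 = 3.3596 mm/d
Over 28 days: 3.3596 × 28 = 94.069 mm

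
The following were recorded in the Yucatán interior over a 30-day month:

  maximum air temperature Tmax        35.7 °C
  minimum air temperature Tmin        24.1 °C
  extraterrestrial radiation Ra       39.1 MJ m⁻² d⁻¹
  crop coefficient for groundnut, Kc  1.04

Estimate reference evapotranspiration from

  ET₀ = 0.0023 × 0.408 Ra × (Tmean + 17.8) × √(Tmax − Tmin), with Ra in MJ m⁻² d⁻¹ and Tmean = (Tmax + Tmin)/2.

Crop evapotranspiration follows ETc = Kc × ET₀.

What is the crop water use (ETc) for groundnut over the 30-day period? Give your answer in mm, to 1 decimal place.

186.0 mm

Tmean = (35.7 + 24.1)/2 = 29.90 °C
0.408 Ra = 0.408 × 39.1 = 15.9528 mm/d equivalent
ET₀ = 0.0023 × 15.9528 × (29.90 + 17.8) × √11.6 = 0.0023 × 15.9528 × 47.70 × 3.4059 = 5.9609 mm/d
ETc = Kc × ET₀ = 1.04 × 5.9609 = 6.1993 mm/d
Over 30 days: 6.1993 × 30 = 185.979 mm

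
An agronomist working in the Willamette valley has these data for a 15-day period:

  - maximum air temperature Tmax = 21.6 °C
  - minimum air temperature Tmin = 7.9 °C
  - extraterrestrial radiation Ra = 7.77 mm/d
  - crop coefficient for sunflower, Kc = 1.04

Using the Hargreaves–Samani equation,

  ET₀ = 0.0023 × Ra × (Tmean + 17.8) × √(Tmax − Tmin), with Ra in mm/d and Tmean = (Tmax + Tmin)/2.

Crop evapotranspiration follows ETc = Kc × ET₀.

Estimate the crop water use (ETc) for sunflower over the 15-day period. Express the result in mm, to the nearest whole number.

34 mm

Tmean = (21.6 + 7.9)/2 = 14.75 °C
ET₀ = 0.0023 × 7.77 × (14.75 + 17.8) × √13.7 = 0.0023 × 7.77 × 32.55 × 3.7014 = 2.1531 mm/d
ETc = Kc × ET₀ = 1.04 × 2.1531 = 2.2392 mm/d
Over 15 days: 2.2392 × 15 = 33.588 mm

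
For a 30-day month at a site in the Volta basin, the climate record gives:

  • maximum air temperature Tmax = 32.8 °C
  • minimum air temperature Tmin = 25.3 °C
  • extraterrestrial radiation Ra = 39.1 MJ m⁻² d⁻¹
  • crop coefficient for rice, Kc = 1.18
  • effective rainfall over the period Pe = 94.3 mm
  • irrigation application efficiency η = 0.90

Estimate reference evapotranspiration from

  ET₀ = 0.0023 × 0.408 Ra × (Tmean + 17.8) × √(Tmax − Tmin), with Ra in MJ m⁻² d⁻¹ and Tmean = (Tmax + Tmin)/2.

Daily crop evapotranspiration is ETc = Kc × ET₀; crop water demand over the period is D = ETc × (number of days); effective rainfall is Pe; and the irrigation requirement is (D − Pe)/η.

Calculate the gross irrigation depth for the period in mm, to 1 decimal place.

80.4 mm

Tmean = (32.8 + 25.3)/2 = 29.05 °C
0.408 Ra = 0.408 × 39.1 = 15.9528 mm/d equivalent
ET₀ = 0.0023 × 15.9528 × (29.05 + 17.8) × √7.5 = 0.0023 × 15.9528 × 46.85 × 2.7386 = 4.7076 mm/d
ETc = Kc × ET₀ = 1.18 × 4.7076 = 5.5550 mm/d
Crop demand D = ETc × 30 d = 5.5550 × 30 = 166.650 mm
D − Pe = 166.650 − 94.3 = 72.350 mm
Gross irrigation = 72.350 / 0.90 = 80.389 mm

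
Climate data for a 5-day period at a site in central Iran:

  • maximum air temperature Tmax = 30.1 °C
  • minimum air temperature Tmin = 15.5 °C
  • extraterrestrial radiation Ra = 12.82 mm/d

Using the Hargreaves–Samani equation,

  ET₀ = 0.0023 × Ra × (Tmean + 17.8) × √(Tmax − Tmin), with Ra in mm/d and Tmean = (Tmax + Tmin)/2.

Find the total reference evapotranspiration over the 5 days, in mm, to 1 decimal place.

Tmean = (30.1 + 15.5)/2 = 22.80 °C
ET₀ = 0.0023 × 12.82 × (22.80 + 17.8) × √14.6 = 0.0023 × 12.82 × 40.60 × 3.8210 = 4.5742 mm/d
Over 5 days: 4.5742 × 5 = 22.871 mm

22.9 mm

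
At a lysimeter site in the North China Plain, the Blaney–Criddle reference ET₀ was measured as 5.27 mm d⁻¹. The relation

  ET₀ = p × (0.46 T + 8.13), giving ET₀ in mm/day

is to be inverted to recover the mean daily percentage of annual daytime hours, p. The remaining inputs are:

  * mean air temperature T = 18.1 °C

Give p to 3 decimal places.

p = ET₀ / (0.46 T + 8.13) = 5.27 / (0.46 × 18.1 + 8.13) = 5.27 / 16.456 = 0.3202

0.320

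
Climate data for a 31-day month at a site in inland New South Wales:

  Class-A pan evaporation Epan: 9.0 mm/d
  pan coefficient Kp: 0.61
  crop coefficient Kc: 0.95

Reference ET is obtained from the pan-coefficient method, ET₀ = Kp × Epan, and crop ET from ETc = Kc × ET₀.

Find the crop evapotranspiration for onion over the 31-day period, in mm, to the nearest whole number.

ET₀ = 0.61 × 9.0 = 5.4900 mm/d
ETc = Kc × ET₀ = 0.95 × 5.4900 = 5.2155 mm/d
Over 31 days: 5.2155 × 31 = 161.681 mm

162 mm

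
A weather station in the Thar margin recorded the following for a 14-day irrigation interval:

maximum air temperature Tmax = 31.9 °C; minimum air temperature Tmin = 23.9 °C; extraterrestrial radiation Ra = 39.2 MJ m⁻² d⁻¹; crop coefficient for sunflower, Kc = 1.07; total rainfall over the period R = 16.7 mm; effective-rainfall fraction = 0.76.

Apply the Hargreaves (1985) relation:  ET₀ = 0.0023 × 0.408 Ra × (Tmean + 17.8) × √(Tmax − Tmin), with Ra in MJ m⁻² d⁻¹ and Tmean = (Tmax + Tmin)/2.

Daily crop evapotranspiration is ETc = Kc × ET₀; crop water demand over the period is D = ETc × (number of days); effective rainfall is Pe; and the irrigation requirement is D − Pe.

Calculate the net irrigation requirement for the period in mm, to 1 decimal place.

Tmean = (31.9 + 23.9)/2 = 27.90 °C
0.408 Ra = 0.408 × 39.2 = 15.9936 mm/d equivalent
ET₀ = 0.0023 × 15.9936 × (27.90 + 17.8) × √8.0 = 0.0023 × 15.9936 × 45.70 × 2.8284 = 4.7548 mm/d
ETc = Kc × ET₀ = 1.07 × 4.7548 = 5.0876 mm/d
Crop demand D = ETc × 14 d = 5.0876 × 14 = 71.226 mm
Pe = 0.76 × 16.7 = 12.692 mm
D − Pe = 71.226 − 12.692 = 58.534 mm

58.5 mm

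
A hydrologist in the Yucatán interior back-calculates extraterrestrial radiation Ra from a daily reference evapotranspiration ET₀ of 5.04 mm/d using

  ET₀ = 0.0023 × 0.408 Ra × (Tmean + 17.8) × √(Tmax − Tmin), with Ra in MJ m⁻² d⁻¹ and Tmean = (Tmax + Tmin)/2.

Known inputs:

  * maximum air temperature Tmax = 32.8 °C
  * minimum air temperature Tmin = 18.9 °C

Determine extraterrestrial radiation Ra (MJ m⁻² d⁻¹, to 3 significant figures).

33.0 MJ m⁻² d⁻¹

Tmean = (32.8+18.9)/2 = 25.85 °C; ΔT = 13.9
Ra = ET₀ / [0.0023 × 0.408 × (Tmean+17.8) × √ΔT]
   = 5.04 / (0.0023 × 0.408 × 43.65 × 3.7283) = 33.003 MJ m⁻² d⁻¹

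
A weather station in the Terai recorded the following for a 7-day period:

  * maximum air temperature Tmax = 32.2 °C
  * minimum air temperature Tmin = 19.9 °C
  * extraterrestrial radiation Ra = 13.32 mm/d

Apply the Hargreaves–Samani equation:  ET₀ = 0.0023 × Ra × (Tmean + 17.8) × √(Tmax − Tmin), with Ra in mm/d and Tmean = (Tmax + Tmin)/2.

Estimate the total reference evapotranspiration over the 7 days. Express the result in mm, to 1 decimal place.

33.0 mm

Tmean = (32.2 + 19.9)/2 = 26.05 °C
ET₀ = 0.0023 × 13.32 × (26.05 + 17.8) × √12.3 = 0.0023 × 13.32 × 43.85 × 3.5071 = 4.7114 mm/d
Over 7 days: 4.7114 × 7 = 32.980 mm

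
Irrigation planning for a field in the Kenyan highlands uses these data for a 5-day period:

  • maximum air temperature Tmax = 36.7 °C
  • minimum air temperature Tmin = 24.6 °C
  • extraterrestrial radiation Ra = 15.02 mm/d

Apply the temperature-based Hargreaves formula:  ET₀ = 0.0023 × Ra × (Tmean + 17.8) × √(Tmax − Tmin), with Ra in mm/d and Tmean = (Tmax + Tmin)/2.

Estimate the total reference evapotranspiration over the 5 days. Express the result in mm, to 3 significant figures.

Tmean = (36.7 + 24.6)/2 = 30.65 °C
ET₀ = 0.0023 × 15.02 × (30.65 + 17.8) × √12.1 = 0.0023 × 15.02 × 48.45 × 3.4785 = 5.8222 mm/d
Over 5 days: 5.8222 × 5 = 29.111 mm

29.1 mm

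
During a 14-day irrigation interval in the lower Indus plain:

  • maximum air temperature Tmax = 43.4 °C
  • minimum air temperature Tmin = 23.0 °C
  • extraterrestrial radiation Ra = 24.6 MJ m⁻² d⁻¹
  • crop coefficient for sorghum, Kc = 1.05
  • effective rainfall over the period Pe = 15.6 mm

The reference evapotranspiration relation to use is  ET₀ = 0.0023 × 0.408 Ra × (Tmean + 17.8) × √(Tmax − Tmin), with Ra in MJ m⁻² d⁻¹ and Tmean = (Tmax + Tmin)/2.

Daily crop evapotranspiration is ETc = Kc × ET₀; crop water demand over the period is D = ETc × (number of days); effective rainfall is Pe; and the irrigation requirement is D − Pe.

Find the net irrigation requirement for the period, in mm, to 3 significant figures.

62.6 mm

Tmean = (43.4 + 23.0)/2 = 33.20 °C
0.408 Ra = 0.408 × 24.6 = 10.0368 mm/d equivalent
ET₀ = 0.0023 × 10.0368 × (33.20 + 17.8) × √20.4 = 0.0023 × 10.0368 × 51.00 × 4.5166 = 5.3175 mm/d
ETc = Kc × ET₀ = 1.05 × 5.3175 = 5.5834 mm/d
Crop demand D = ETc × 14 d = 5.5834 × 14 = 78.168 mm
D − Pe = 78.168 − 15.6 = 62.568 mm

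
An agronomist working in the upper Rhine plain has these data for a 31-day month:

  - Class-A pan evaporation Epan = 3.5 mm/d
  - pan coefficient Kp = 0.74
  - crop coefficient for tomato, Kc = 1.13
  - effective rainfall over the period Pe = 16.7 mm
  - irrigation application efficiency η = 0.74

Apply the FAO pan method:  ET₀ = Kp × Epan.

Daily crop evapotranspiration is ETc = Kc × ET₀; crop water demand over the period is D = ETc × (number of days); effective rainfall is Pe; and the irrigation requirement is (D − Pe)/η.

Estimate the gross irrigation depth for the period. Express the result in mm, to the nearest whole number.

ET₀ = 0.74 × 3.5 = 2.5900 mm/d
ETc = Kc × ET₀ = 1.13 × 2.5900 = 2.9267 mm/d
Crop demand D = ETc × 31 d = 2.9267 × 31 = 90.728 mm
D − Pe = 90.728 − 16.7 = 74.028 mm
Gross irrigation = 74.028 / 0.74 = 100.038 mm

100 mm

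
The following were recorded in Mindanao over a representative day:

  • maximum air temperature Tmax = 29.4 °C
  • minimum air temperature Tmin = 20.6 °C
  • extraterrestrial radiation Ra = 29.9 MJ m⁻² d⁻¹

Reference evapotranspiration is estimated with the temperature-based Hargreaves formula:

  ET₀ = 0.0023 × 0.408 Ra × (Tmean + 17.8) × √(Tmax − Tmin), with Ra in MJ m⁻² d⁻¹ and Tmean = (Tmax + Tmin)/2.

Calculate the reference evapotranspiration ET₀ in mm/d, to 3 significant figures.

3.56 mm/d

Tmean = (29.4 + 20.6)/2 = 25.00 °C
0.408 Ra = 0.408 × 29.9 = 12.1992 mm/d equivalent
ET₀ = 0.0023 × 12.1992 × (25.00 + 17.8) × √8.8 = 0.0023 × 12.1992 × 42.80 × 2.9665 = 3.5624 mm/d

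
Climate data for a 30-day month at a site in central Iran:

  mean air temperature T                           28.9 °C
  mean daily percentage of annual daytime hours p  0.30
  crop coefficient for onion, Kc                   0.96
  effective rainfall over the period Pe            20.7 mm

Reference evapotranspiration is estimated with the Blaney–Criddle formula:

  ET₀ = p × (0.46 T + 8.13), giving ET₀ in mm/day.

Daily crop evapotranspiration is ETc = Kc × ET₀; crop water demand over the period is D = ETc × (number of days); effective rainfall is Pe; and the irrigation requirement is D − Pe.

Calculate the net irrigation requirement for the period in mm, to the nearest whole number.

ET₀ = 0.30 × (0.46 × 28.9 + 8.13) = 0.30 × 21.424 = 6.4272 mm/d
ETc = Kc × ET₀ = 0.96 × 6.4272 = 6.1701 mm/d
Crop demand D = ETc × 30 d = 6.1701 × 30 = 185.103 mm
D − Pe = 185.103 − 20.7 = 164.403 mm

164 mm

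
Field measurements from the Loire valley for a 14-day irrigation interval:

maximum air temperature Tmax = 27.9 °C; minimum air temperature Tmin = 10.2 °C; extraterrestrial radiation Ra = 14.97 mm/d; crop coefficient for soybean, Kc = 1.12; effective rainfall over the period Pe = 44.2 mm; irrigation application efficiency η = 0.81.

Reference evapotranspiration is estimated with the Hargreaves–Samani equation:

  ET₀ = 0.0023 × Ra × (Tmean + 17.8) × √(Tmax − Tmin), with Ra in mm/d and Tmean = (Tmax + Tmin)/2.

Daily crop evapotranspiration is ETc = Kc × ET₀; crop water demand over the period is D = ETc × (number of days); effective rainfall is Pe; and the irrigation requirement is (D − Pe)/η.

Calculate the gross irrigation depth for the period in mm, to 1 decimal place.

48.8 mm

Tmean = (27.9 + 10.2)/2 = 19.05 °C
ET₀ = 0.0023 × 14.97 × (19.05 + 17.8) × √17.7 = 0.0023 × 14.97 × 36.85 × 4.2071 = 5.3379 mm/d
ETc = Kc × ET₀ = 1.12 × 5.3379 = 5.9784 mm/d
Crop demand D = ETc × 14 d = 5.9784 × 14 = 83.698 mm
D − Pe = 83.698 − 44.2 = 39.498 mm
Gross irrigation = 39.498 / 0.81 = 48.763 mm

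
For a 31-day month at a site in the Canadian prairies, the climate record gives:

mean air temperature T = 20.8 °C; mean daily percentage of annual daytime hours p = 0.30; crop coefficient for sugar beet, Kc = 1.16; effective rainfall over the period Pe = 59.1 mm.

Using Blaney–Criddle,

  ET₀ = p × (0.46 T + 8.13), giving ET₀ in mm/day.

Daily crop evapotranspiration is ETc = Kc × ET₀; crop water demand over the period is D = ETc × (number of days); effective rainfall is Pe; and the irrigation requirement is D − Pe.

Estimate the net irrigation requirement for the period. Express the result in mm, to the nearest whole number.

132 mm

ET₀ = 0.30 × (0.46 × 20.8 + 8.13) = 0.30 × 17.698 = 5.3094 mm/d
ETc = Kc × ET₀ = 1.16 × 5.3094 = 6.1589 mm/d
Crop demand D = ETc × 31 d = 6.1589 × 31 = 190.926 mm
D − Pe = 190.926 − 59.1 = 131.826 mm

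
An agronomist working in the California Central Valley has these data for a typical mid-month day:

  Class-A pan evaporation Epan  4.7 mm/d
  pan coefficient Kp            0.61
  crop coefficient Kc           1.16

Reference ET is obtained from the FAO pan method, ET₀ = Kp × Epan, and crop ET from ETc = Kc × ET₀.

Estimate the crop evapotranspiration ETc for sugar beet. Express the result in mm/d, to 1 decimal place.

ET₀ = 0.61 × 4.7 = 2.8670 mm/d
ETc = Kc × ET₀ = 1.16 × 2.8670 = 3.3257 mm/d

3.3 mm/d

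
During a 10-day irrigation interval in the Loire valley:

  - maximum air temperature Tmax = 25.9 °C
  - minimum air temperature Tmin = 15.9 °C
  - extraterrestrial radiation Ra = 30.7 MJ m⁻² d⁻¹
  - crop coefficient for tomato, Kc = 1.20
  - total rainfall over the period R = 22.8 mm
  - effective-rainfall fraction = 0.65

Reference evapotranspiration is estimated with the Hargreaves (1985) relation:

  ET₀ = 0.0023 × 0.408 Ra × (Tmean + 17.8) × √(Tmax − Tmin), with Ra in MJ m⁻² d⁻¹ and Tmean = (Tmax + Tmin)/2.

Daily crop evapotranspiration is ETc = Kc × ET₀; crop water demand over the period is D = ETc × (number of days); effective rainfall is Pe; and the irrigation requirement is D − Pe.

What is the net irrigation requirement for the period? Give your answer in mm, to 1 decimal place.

27.5 mm

Tmean = (25.9 + 15.9)/2 = 20.90 °C
0.408 Ra = 0.408 × 30.7 = 12.5256 mm/d equivalent
ET₀ = 0.0023 × 12.5256 × (20.90 + 17.8) × √10.0 = 0.0023 × 12.5256 × 38.70 × 3.1623 = 3.5257 mm/d
ETc = Kc × ET₀ = 1.20 × 3.5257 = 4.2308 mm/d
Crop demand D = ETc × 10 d = 4.2308 × 10 = 42.308 mm
Pe = 0.65 × 22.8 = 14.820 mm
D − Pe = 42.308 − 14.820 = 27.488 mm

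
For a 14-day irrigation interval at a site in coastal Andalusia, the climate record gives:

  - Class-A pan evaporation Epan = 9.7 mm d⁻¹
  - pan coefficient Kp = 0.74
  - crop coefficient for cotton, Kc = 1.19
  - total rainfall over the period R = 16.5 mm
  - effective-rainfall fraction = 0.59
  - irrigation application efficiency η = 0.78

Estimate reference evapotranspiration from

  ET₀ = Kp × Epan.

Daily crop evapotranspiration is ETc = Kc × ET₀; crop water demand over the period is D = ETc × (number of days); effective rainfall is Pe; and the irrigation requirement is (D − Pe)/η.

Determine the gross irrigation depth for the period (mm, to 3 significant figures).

141 mm

ET₀ = 0.74 × 9.7 = 7.1780 mm/d
ETc = Kc × ET₀ = 1.19 × 7.1780 = 8.5418 mm/d
Crop demand D = ETc × 14 d = 8.5418 × 14 = 119.585 mm
Pe = 0.59 × 16.5 = 9.735 mm
D − Pe = 119.585 − 9.735 = 109.850 mm
Gross irrigation = 109.850 / 0.78 = 140.833 mm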